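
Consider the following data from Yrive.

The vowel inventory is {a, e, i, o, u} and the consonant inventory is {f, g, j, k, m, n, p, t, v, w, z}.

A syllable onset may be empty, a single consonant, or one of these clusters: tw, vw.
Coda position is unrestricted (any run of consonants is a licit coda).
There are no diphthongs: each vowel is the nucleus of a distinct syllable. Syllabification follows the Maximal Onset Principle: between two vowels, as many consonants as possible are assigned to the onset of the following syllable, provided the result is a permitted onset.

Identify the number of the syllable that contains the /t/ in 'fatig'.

2

Nuclei (vowels): a, i → 2 syllables.
/a…i/ gap (V1→V2): /t/ → onset of the next syllable (single consonants are always licit onsets).
Syllabification: fa.tig.
The /t/ is in the onset of syllable 2 (/tig/).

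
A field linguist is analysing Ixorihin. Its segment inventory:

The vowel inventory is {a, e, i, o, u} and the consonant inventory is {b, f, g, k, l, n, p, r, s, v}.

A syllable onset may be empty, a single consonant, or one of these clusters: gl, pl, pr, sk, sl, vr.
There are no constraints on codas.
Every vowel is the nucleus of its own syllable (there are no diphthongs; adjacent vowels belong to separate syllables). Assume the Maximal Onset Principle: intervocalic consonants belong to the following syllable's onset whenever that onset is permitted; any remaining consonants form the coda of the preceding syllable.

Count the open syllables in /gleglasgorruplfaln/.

The vowels are e, a, o, u, a — 5 nuclei, so 5 syllables.
σ1/σ2 boundary: /gl/ is a licit onset in full, so it all attaches to the next syllable.
σ2/σ3 boundary: /sg/; trying suffixes from longest down, /g/ is the first permitted one, so coda /s/ | onset /g/.
σ3/σ4 boundary: /rr/ splits as /r/ + /r/ (/r/ is the longest suffix that is a licit onset).
σ4/σ5 boundary: /plf/ — longest licit onset from the right is /f/, leaving /pl/ as coda.
Putting it together: gle.glas.gor.rupl.faln.
Classifying each syllable: /gle/ (open), /glas/ (closed), /gor/ (closed), /rupl/ (closed), /faln/ (closed).
Open syllables: 1.

1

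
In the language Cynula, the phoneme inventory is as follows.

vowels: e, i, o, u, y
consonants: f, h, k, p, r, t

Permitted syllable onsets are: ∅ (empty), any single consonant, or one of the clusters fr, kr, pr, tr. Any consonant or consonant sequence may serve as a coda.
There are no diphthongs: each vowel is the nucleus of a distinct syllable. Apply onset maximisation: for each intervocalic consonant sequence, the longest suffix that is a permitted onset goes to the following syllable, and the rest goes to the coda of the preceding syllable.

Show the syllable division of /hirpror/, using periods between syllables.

The vowels are i, o — 2 nuclei, so 2 syllables.
σ1/σ2 boundary: /rpr/ — longest licit onset from the right is /pr/, leaving /r/ as coda.

hir.pror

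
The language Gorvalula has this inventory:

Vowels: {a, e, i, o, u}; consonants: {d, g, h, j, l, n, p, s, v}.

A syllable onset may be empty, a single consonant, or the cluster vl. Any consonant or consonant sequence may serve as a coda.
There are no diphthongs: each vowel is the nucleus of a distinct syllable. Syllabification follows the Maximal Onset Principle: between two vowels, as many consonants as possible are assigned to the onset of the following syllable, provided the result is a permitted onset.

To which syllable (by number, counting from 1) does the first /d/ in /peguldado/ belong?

Nuclei (vowels): e, u, a, o → 4 syllables.
V1 /e/ – V2 /u/: /g/ is a single consonant, so it becomes the next onset.
V2 /u/ – V3 /a/: cluster /ld/ — the longest permitted-onset suffix is /d/; onset = /d/, preceding coda = /l/.
V3 /a/ – V4 /o/: /d/ is a single consonant, so it becomes the next onset.
So the parse is pe.gul.da.do.
The first /d/ is in the onset of syllable 3 (/da/).

3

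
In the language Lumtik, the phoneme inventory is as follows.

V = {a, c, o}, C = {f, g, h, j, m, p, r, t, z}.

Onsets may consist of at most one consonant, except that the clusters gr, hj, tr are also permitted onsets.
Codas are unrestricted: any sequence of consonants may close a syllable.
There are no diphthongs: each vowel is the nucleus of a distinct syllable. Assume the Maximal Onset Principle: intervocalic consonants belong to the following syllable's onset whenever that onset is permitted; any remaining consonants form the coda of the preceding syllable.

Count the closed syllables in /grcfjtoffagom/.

3

Vowels present: c, o, a, o; each is a nucleus, giving 4 syllables.
σ1/σ2 boundary: /fjt/; trying suffixes from longest down, /t/ is the first permitted one, so coda /fj/ | onset /t/.
σ2/σ3 boundary: /ff/ — longest licit onset from the right is /f/, leaving /f/ as coda.
σ3/σ4 boundary: just /g/ — single C goes to the following onset.
Syllabification: grcfj.tof.fa.gom.
Classifying each syllable: /grcfj/ (closed), /tof/ (closed), /fa/ (open), /gom/ (closed).
Closed syllables: 3.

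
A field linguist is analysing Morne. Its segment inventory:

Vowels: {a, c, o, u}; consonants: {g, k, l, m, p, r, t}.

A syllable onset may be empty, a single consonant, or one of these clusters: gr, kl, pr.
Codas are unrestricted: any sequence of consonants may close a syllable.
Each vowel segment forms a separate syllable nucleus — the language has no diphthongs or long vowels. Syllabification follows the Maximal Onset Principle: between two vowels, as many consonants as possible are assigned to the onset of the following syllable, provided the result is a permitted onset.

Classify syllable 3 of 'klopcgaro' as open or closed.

open

Nuclei (vowels): o, c, a, o → 4 syllables.
Between /o/ (V1) and /c/ (V2): /p/ is a single consonant, so it becomes the next onset.
Between /c/ (V2) and /a/ (V3): /g/ is a single consonant, so it becomes the next onset.
Between /a/ (V3) and /o/ (V4): just /r/ — single C goes to the following onset.
So the parse is klo.pc.ga.ro.
Syllable 3 is /ga/; it ends in its nucleus with no coda, so it is open.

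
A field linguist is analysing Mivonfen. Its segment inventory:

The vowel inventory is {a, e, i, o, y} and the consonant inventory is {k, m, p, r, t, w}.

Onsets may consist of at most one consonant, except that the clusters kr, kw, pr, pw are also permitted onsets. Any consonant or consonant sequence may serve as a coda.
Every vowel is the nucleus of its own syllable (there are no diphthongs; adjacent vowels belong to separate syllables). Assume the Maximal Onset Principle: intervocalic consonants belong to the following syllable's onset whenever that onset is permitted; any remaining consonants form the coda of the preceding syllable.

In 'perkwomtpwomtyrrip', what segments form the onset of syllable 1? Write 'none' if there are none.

The vowels are e, o, o, y, i — 5 nuclei, so 5 syllables.
σ1/σ2 boundary: cluster /rkw/ — the longest permitted-onset suffix is /kw/; onset = /kw/, preceding coda = /r/.
σ2/σ3 boundary: cluster /mtpw/ — the longest permitted-onset suffix is /pw/; onset = /pw/, preceding coda = /mt/.
σ3/σ4 boundary: /mt/ splits as /m/ + /t/ (/t/ is the longest suffix that is a licit onset).
σ4/σ5 boundary: cluster /rr/ — the longest permitted-onset suffix is /r/; onset = /r/, preceding coda = /r/.
Result: per.kwomt.pwom.tyr.rip.
Syllable 1 is /per/: onset /p/, nucleus /e/, coda /r/.

p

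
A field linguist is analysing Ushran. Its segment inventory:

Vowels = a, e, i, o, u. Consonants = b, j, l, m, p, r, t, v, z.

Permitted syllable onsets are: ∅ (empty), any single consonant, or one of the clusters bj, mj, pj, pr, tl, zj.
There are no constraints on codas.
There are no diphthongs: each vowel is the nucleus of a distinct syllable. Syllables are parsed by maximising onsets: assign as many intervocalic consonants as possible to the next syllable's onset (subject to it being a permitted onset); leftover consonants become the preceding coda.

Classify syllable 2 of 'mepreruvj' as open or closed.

open

The vowels are e, e, u — 3 nuclei, so 3 syllables.
/e…e/ gap (V1→V2): cluster /pr/ — /pr/ is itself a permitted onset, so the whole cluster goes right; preceding coda = ∅.
/e…u/ gap (V2→V3): /r/ is a single consonant, so it becomes the next onset.
Result: me.pre.ruvj.
Syllable 2 is /pre/; it ends in its nucleus with no coda, so it is open.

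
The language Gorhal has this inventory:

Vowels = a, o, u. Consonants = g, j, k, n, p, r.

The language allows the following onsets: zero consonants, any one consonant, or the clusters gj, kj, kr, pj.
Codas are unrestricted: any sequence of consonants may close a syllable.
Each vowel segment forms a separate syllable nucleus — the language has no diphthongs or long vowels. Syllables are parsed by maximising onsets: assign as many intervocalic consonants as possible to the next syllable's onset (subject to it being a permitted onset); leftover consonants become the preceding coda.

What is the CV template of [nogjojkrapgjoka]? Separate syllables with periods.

CV.CCVC.CCVC.CCV.CV

Nuclei (vowels): o, o, a, o, a → 5 syllables.
σ1/σ2 boundary: /gj/ is a licit onset in full, so it all attaches to the next syllable.
σ2/σ3 boundary: cluster /jkr/ — the longest permitted-onset suffix is /kr/; onset = /kr/, preceding coda = /j/.
σ3/σ4 boundary: /pgj/ splits as /p/ + /gj/ (/gj/ is the longest suffix that is a licit onset).
σ4/σ5 boundary: just /k/ — single C goes to the following onset.
Putting it together: no.gjoj.krap.gjo.ka.
Mapping each syllable to C/V: /no/ → CV, /gjoj/ → CCVC, /krap/ → CCVC, /gjo/ → CCV, /ka/ → CV.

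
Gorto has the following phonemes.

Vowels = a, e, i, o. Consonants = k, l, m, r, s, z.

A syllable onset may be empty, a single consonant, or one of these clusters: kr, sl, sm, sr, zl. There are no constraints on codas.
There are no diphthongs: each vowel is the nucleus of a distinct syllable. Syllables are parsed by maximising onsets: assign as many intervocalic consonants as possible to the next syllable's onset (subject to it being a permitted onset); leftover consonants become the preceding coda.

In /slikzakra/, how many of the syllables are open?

2

Nuclei (vowels): i, a, a → 3 syllables.
σ1/σ2 boundary: cluster /kz/ — the longest permitted-onset suffix is /z/; onset = /z/, preceding coda = /k/.
σ2/σ3 boundary: /kr/ is a licit onset in full, so it all attaches to the next syllable.
So the parse is slik.za.kra.
Classifying each syllable: /slik/ (closed), /za/ (open), /kra/ (open).
Open syllables: 2.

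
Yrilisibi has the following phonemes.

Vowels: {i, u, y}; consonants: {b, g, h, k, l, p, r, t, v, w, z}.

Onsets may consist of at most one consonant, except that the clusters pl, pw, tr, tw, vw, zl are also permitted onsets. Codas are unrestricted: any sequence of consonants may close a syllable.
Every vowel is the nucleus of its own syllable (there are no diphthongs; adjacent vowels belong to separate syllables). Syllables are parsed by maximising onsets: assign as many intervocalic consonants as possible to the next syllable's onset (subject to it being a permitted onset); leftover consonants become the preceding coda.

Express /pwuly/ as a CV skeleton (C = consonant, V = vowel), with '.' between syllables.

CCV.CV

Vowels present: u, y; each is a nucleus, giving 2 syllables.
/u…y/ gap (V1→V2): just /l/ — single C goes to the following onset.
So the parse is pwu.ly.
Mapping each syllable to C/V: /pwu/ → CCV, /ly/ → CV.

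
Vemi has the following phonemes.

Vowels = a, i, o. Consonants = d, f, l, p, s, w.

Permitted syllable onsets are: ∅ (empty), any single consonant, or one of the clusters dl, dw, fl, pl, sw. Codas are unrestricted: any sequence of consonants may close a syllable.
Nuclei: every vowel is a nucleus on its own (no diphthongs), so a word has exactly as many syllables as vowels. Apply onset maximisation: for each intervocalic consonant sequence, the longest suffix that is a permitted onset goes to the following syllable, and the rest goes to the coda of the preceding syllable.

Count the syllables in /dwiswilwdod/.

The vowels are i, i, o — 3 nuclei, so 3 syllables.

3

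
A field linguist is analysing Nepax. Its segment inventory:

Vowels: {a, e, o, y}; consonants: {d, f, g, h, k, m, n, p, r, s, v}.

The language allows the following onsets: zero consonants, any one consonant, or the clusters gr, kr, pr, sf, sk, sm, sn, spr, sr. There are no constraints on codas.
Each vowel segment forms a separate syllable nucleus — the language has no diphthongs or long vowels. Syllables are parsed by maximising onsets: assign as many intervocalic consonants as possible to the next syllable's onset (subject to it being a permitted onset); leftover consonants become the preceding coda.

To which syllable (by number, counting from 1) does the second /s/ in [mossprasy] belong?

Vowels present: o, a, y; each is a nucleus, giving 3 syllables.
V1 /o/ – V2 /a/: /sspr/ splits as /s/ + /spr/ (/spr/ is the longest suffix that is a licit onset).
V2 /a/ – V3 /y/: just /s/ — single C goes to the following onset.
Putting it together: mos.spra.sy.
The second /s/ is in the onset of syllable 2 (/spra/).

2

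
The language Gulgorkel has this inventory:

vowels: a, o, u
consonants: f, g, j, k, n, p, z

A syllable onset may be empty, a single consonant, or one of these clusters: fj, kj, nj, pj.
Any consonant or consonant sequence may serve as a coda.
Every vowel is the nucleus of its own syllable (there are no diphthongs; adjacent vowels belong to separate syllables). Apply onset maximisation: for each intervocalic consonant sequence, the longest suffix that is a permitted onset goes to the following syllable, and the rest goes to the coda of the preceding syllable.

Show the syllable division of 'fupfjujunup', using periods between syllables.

fup.fju.ju.nup

The vowels are u, u, u, u — 4 nuclei, so 4 syllables.
σ1/σ2 boundary: /pfj/ — longest licit onset from the right is /fj/, leaving /p/ as coda.
σ2/σ3 boundary: /j/ is a single consonant, so it becomes the next onset.
σ3/σ4 boundary: /n/ is a single consonant, so it becomes the next onset.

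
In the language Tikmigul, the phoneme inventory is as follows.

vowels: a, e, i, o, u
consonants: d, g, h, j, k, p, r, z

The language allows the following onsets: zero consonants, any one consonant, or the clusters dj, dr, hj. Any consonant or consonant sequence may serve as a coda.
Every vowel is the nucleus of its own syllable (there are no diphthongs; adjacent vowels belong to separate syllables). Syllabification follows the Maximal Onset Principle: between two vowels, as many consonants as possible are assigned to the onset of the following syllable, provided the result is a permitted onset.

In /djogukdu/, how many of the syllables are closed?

1

Vowels present: o, u, u; each is a nucleus, giving 3 syllables.
Between /o/ (V1) and /u/ (V2): /g/ → onset of the next syllable (single consonants are always licit onsets).
Between /u/ (V2) and /u/ (V3): /kd/; trying suffixes from longest down, /d/ is the first permitted one, so coda /k/ | onset /d/.
Result: djo.guk.du.
Classifying each syllable: /djo/ (open), /guk/ (closed), /du/ (open).
Closed syllables: 1.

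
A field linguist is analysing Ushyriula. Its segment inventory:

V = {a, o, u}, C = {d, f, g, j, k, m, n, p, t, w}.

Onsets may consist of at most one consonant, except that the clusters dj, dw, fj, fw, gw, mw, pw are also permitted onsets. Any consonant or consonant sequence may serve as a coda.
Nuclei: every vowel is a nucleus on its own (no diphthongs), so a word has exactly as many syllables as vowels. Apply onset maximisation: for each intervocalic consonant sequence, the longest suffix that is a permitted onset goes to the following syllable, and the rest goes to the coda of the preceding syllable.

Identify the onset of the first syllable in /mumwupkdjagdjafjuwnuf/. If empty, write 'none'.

Vowels present: u, u, a, a, u, u; each is a nucleus, giving 6 syllables.
Between /u/ (V1) and /u/ (V2): cluster /mw/ — /mw/ is itself a permitted onset, so the whole cluster goes right; preceding coda = ∅.
Between /u/ (V2) and /a/ (V3): /pkdj/ — longest licit onset from the right is /dj/, leaving /pk/ as coda.
Between /a/ (V3) and /a/ (V4): /gdj/ — longest licit onset from the right is /dj/, leaving /g/ as coda.
Between /a/ (V4) and /u/ (V5): cluster /fj/ — /fj/ is itself a permitted onset, so the whole cluster goes right; preceding coda = ∅.
Between /u/ (V5) and /u/ (V6): /wn/ splits as /w/ + /n/ (/n/ is the longest suffix that is a licit onset).
Syllabification: mu.mwupk.djag.dja.fjuw.nuf.
Syllable 1 is /mu/: onset /m/, nucleus /u/, coda ∅.

m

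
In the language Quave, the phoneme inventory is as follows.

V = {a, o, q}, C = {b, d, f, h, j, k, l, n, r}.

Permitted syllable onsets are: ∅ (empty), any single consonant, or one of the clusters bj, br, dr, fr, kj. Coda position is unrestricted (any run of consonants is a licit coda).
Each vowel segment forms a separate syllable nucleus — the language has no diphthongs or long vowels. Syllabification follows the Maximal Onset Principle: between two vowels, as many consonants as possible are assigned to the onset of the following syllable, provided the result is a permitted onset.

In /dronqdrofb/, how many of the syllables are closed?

The vowels are o, q, o — 3 nuclei, so 3 syllables.
σ1/σ2 boundary: /n/ → onset of the next syllable (single consonants are always licit onsets).
σ2/σ3 boundary: /dr/ is a licit onset in full, so it all attaches to the next syllable.
Result: dro.nq.drofb.
Classifying each syllable: /dro/ (open), /nq/ (open), /drofb/ (closed).
Closed syllables: 1.

1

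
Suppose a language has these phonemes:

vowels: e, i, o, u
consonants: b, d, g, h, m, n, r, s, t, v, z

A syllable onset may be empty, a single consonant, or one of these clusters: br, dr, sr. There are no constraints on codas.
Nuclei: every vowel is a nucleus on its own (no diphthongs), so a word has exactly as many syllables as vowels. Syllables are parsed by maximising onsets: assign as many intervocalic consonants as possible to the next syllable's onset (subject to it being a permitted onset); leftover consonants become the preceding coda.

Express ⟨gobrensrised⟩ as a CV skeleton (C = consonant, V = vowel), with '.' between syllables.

Vowels present: o, e, i, e; each is a nucleus, giving 4 syllables.
σ1/σ2 boundary: /br/ is a licit onset in full, so it all attaches to the next syllable.
σ2/σ3 boundary: /nsr/; trying suffixes from longest down, /sr/ is the first permitted one, so coda /n/ | onset /sr/.
σ3/σ4 boundary: /s/ → onset of the next syllable (single consonants are always licit onsets).
So the parse is go.bren.sri.sed.
Mapping each syllable to C/V: /go/ → CV, /bren/ → CCVC, /sri/ → CCV, /sed/ → CVC.

CV.CCVC.CCV.CVC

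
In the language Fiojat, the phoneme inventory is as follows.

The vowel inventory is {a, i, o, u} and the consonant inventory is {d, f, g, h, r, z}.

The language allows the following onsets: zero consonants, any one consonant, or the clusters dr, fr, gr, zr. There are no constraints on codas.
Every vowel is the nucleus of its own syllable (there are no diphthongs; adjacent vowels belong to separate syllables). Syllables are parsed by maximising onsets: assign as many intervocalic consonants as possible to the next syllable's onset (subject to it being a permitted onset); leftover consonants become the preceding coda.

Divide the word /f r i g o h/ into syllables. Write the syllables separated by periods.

Nuclei (vowels): i, o → 2 syllables.
V1 /i/ – V2 /o/: just /g/ — single C goes to the following onset.

fri.goh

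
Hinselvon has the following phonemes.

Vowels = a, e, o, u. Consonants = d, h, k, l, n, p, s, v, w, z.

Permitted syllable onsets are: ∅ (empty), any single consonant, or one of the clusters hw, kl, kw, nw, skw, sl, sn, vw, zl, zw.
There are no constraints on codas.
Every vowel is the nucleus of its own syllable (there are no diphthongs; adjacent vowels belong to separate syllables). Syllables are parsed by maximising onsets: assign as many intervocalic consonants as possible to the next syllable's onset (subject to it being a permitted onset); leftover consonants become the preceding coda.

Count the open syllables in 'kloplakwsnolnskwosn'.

0

Vowels present: o, a, o, o; each is a nucleus, giving 4 syllables.
Between /o/ (V1) and /a/ (V2): /pl/ — longest licit onset from the right is /l/, leaving /p/ as coda.
Between /a/ (V2) and /o/ (V3): /kwsn/; trying suffixes from longest down, /sn/ is the first permitted one, so coda /kw/ | onset /sn/.
Between /o/ (V3) and /o/ (V4): /lnskw/; trying suffixes from longest down, /skw/ is the first permitted one, so coda /ln/ | onset /skw/.
Syllabification: klop.lakw.snoln.skwosn.
Classifying each syllable: /klop/ (closed), /lakw/ (closed), /snoln/ (closed), /skwosn/ (closed).
Open syllables: 0.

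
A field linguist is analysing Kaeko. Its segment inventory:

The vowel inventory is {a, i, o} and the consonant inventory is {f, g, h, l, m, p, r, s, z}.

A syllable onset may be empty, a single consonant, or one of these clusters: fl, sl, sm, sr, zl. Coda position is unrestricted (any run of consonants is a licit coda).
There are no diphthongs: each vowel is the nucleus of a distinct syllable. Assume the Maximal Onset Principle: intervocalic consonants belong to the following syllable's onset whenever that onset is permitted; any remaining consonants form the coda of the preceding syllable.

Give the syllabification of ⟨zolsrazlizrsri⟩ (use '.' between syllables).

Vowels present: o, a, i, i; each is a nucleus, giving 4 syllables.
Between /o/ (V1) and /a/ (V2): /lsr/ splits as /l/ + /sr/ (/sr/ is the longest suffix that is a licit onset).
Between /a/ (V2) and /i/ (V3): cluster /zl/ — /zl/ is itself a permitted onset, so the whole cluster goes right; preceding coda = ∅.
Between /i/ (V3) and /i/ (V4): /zrsr/ — longest licit onset from the right is /sr/, leaving /zr/ as coda.

zol.sra.zlizr.sri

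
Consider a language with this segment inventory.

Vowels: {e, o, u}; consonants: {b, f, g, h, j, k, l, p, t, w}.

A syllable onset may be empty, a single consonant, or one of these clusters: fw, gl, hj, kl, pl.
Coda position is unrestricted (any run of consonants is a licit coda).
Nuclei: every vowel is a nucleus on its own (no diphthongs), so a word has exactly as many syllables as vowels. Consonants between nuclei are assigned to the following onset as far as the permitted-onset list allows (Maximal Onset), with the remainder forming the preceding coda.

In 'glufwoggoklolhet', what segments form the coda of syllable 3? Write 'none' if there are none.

none

Nuclei (vowels): u, o, o, o, e → 5 syllables.
/u…o/ gap (V1→V2): cluster /fw/ — /fw/ is itself a permitted onset, so the whole cluster goes right; preceding coda = ∅.
/o…o/ gap (V2→V3): cluster /gg/ — the longest permitted-onset suffix is /g/; onset = /g/, preceding coda = /g/.
/o…o/ gap (V3→V4): /kl/ — entire cluster is a permitted onset → onset /kl/, coda ∅.
/o…e/ gap (V4→V5): cluster /lh/ — the longest permitted-onset suffix is /h/; onset = /h/, preceding coda = /l/.
So the parse is glu.fwog.go.klol.het.
Syllable 3 is /go/: onset /g/, nucleus /o/, coda ∅.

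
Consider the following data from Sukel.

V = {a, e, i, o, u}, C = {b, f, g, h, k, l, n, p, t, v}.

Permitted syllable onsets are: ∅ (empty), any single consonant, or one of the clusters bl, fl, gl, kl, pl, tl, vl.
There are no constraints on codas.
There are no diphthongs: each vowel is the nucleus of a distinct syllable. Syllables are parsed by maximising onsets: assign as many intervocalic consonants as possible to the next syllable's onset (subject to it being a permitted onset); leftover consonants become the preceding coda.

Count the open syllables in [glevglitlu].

2

Vowels present: e, i, u; each is a nucleus, giving 3 syllables.
V1 /e/ – V2 /i/: cluster /vgl/ — the longest permitted-onset suffix is /gl/; onset = /gl/, preceding coda = /v/.
V2 /i/ – V3 /u/: cluster /tl/ — /tl/ is itself a permitted onset, so the whole cluster goes right; preceding coda = ∅.
Putting it together: glev.gli.tlu.
Classifying each syllable: /glev/ (closed), /gli/ (open), /tlu/ (open).
Open syllables: 2.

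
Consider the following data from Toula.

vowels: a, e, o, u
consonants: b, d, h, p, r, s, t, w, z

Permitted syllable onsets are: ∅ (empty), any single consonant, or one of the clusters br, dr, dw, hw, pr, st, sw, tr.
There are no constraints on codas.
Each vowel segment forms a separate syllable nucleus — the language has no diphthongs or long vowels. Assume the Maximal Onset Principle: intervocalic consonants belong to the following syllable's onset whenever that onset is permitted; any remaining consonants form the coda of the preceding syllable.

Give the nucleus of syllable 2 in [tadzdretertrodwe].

Vowels present: a, e, e, o, e; each is a nucleus, giving 5 syllables.
The second nucleus (vowel 2 from the left) is /e/.

e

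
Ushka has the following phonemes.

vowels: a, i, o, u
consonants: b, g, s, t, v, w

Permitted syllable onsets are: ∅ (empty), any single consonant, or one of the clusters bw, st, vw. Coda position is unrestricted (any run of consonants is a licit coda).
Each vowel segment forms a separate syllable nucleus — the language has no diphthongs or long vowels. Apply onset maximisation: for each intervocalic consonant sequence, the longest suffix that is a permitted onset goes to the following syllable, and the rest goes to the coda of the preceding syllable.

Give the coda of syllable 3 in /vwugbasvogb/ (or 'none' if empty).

Vowels present: u, a, o; each is a nucleus, giving 3 syllables.
Between /u/ (V1) and /a/ (V2): /gb/ — longest licit onset from the right is /b/, leaving /g/ as coda.
Between /a/ (V2) and /o/ (V3): /sv/ — longest licit onset from the right is /v/, leaving /s/ as coda.
So the parse is vwug.bas.vogb.
Syllable 3 is /vogb/: onset /v/, nucleus /o/, coda /gb/.

gb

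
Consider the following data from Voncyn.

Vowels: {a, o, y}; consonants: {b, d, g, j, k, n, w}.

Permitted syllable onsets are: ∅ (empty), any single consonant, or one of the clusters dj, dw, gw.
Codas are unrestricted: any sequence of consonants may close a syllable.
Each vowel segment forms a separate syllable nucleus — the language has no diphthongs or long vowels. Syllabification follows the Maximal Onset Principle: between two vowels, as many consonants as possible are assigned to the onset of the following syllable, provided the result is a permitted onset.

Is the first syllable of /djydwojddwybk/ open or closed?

open

Nuclei (vowels): y, o, y → 3 syllables.
V1 /y/ – V2 /o/: /dw/ is a licit onset in full, so it all attaches to the next syllable.
V2 /o/ – V3 /y/: /jddw/ — longest licit onset from the right is /dw/, leaving /jd/ as coda.
Syllabification: djy.dwojd.dwybk.
Syllable 1 is /djy/; it ends in its nucleus with no coda, so it is open.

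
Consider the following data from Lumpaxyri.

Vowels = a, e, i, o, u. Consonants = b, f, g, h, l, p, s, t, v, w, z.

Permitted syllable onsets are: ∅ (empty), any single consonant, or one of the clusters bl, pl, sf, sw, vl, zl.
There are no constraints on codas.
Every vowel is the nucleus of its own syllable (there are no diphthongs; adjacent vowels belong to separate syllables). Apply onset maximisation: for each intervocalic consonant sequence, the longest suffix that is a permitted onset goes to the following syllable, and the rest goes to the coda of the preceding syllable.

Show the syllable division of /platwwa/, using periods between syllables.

The vowels are a, a — 2 nuclei, so 2 syllables.
/a…a/ gap (V1→V2): /tww/ — longest licit onset from the right is /w/, leaving /tw/ as coda.

platw.wa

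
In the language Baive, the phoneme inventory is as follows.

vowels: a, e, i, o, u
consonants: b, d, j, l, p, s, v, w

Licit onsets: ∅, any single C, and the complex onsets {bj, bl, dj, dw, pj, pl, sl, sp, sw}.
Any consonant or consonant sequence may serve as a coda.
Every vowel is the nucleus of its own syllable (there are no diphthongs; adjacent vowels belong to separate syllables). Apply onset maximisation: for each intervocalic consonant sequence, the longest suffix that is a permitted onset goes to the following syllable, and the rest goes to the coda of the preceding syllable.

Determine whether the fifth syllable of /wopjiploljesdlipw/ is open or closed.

closed

The vowels are o, i, o, e, i — 5 nuclei, so 5 syllables.
Between /o/ (V1) and /i/ (V2): cluster /pj/ — /pj/ is itself a permitted onset, so the whole cluster goes right; preceding coda = ∅.
Between /i/ (V2) and /o/ (V3): /pl/ — entire cluster is a permitted onset → onset /pl/, coda ∅.
Between /o/ (V3) and /e/ (V4): /lj/; trying suffixes from longest down, /j/ is the first permitted one, so coda /l/ | onset /j/.
Between /e/ (V4) and /i/ (V5): /sdl/ — longest licit onset from the right is /l/, leaving /sd/ as coda.
So the parse is wo.pji.plol.jesd.lipw.
Syllable 5 is /lipw/ with coda /pw/, so it is closed.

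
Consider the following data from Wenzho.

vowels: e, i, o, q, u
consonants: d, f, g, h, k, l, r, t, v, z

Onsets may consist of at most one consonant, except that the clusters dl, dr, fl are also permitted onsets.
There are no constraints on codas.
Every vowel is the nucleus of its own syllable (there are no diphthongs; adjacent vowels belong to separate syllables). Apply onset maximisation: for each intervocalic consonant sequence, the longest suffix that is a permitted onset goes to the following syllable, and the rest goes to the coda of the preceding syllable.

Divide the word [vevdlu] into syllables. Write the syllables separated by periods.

The vowels are e, u — 2 nuclei, so 2 syllables.
σ1/σ2 boundary: /vdl/ — longest licit onset from the right is /dl/, leaving /v/ as coda.

vev.dlu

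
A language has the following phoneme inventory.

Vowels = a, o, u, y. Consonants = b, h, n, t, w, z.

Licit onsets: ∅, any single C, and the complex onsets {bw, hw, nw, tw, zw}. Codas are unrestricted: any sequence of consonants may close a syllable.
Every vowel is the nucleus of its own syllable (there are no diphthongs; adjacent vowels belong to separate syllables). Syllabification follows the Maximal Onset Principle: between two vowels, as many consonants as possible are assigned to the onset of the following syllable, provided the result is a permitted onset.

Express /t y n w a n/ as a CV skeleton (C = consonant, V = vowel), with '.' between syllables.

Nuclei (vowels): y, a → 2 syllables.
/y…a/ gap (V1→V2): /nw/ is a licit onset in full, so it all attaches to the next syllable.
Result: ty.nwan.
Mapping each syllable to C/V: /ty/ → CV, /nwan/ → CCVC.

CV.CCVC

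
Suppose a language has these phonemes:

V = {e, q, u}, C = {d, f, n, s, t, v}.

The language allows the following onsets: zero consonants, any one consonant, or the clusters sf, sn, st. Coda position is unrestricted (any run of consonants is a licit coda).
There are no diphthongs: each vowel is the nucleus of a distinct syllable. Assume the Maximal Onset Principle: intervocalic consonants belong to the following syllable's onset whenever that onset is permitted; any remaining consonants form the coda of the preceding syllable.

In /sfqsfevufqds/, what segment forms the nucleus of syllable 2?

e

Nuclei (vowels): q, e, u, q → 4 syllables.
The second nucleus (vowel 2 from the left) is /e/.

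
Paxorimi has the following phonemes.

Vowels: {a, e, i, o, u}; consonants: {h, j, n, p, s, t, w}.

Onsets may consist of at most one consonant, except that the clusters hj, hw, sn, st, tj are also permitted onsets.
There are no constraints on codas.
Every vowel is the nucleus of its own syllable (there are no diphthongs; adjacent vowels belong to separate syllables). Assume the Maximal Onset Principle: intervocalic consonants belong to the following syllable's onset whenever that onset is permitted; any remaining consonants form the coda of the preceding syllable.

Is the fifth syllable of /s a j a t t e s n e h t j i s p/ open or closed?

Nuclei (vowels): a, a, e, e, i → 5 syllables.
/a…a/ gap (V1→V2): just /j/ — single C goes to the following onset.
/a…e/ gap (V2→V3): /tt/ — longest licit onset from the right is /t/, leaving /t/ as coda.
/e…e/ gap (V3→V4): cluster /sn/ — /sn/ is itself a permitted onset, so the whole cluster goes right; preceding coda = ∅.
/e…i/ gap (V4→V5): /htj/ — longest licit onset from the right is /tj/, leaving /h/ as coda.
Result: sa.jat.te.sneh.tjisp.
Syllable 5 is /tjisp/ with coda /sp/, so it is closed.

closed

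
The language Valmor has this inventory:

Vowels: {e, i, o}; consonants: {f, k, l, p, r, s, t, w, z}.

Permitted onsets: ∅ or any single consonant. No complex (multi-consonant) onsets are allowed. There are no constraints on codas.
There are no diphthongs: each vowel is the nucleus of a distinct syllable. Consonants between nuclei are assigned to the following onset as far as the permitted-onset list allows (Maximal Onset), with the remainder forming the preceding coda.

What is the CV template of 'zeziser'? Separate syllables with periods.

CV.CV.CVC

Vowels present: e, i, e; each is a nucleus, giving 3 syllables.
σ1/σ2 boundary: just /z/ — single C goes to the following onset.
σ2/σ3 boundary: /s/ is a single consonant, so it becomes the next onset.
Result: ze.zi.ser.
Mapping each syllable to C/V: /ze/ → CV, /zi/ → CV, /ser/ → CVC.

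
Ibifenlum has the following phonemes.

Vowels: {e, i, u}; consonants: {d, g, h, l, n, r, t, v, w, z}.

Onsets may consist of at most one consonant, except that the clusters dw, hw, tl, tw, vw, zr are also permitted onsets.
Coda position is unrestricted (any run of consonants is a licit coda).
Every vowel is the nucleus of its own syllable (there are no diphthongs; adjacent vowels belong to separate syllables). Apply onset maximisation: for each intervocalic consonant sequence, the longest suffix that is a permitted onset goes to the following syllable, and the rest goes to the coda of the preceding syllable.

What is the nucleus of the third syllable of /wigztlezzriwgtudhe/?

Vowels present: i, e, i, u, e; each is a nucleus, giving 5 syllables.
The third nucleus (vowel 3 from the left) is /i/.

i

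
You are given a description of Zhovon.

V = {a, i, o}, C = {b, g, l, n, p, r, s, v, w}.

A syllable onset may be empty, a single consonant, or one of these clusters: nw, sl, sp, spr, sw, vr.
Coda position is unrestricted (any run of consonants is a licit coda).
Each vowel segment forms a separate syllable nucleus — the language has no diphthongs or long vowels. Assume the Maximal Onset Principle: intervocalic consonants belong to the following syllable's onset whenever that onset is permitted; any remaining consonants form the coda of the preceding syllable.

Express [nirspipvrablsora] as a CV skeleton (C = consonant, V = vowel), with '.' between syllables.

The vowels are i, i, a, o, a — 5 nuclei, so 5 syllables.
Between /i/ (V1) and /i/ (V2): /rsp/ splits as /r/ + /sp/ (/sp/ is the longest suffix that is a licit onset).
Between /i/ (V2) and /a/ (V3): cluster /pvr/ — the longest permitted-onset suffix is /vr/; onset = /vr/, preceding coda = /p/.
Between /a/ (V3) and /o/ (V4): cluster /bls/ — the longest permitted-onset suffix is /s/; onset = /s/, preceding coda = /bl/.
Between /o/ (V4) and /a/ (V5): /r/ → onset of the next syllable (single consonants are always licit onsets).
So the parse is nir.spip.vrabl.so.ra.
Mapping each syllable to C/V: /nir/ → CVC, /spip/ → CCVC, /vrabl/ → CCVCC, /so/ → CV, /ra/ → CV.

CVC.CCVC.CCVCC.CV.CV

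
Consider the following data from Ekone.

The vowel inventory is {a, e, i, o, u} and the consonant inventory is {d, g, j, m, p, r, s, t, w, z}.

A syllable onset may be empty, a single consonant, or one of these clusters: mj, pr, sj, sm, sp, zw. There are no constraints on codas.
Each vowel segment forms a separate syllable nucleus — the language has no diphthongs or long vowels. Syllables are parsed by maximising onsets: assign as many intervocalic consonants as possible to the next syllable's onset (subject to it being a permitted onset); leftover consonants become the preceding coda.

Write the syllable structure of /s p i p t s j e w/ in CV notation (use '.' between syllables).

The vowels are i, e — 2 nuclei, so 2 syllables.
V1 /i/ – V2 /e/: /ptsj/ splits as /pt/ + /sj/ (/sj/ is the longest suffix that is a licit onset).
Putting it together: spipt.sjew.
Mapping each syllable to C/V: /spipt/ → CCVCC, /sjew/ → CCVC.

CCVCC.CCVC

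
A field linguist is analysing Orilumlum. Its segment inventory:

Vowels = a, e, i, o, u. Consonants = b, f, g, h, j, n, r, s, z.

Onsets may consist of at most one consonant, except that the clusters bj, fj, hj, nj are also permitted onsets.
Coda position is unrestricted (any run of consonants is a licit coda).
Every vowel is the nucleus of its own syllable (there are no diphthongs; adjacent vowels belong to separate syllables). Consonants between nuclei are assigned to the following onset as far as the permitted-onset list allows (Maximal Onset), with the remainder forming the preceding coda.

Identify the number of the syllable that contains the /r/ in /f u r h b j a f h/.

1

Nuclei (vowels): u, a → 2 syllables.
Between /u/ (V1) and /a/ (V2): cluster /rhbj/ — the longest permitted-onset suffix is /bj/; onset = /bj/, preceding coda = /rh/.
Result: furh.bjafh.
The /r/ is in the coda of syllable 1 (/furh/).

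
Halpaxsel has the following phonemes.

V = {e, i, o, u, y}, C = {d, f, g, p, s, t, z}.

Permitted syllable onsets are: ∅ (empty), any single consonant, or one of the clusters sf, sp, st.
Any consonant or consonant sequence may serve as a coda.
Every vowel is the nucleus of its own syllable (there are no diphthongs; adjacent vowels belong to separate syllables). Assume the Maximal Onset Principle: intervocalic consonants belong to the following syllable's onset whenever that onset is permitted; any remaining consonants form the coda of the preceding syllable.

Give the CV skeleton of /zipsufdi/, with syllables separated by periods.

CVC.CVC.CV

Nuclei (vowels): i, u, i → 3 syllables.
Between /i/ (V1) and /u/ (V2): /ps/; trying suffixes from longest down, /s/ is the first permitted one, so coda /p/ | onset /s/.
Between /u/ (V2) and /i/ (V3): cluster /fd/ — the longest permitted-onset suffix is /d/; onset = /d/, preceding coda = /f/.
Syllabification: zip.suf.di.
Mapping each syllable to C/V: /zip/ → CVC, /suf/ → CVC, /di/ → CV.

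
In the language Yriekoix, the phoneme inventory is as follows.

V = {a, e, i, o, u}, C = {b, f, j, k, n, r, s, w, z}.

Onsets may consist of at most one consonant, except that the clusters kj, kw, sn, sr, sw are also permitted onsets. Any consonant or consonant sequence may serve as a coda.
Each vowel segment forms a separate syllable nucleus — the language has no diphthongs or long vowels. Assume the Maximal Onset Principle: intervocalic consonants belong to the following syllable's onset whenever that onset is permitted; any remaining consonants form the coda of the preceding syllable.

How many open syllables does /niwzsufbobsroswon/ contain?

1

Vowels present: i, u, o, o, o; each is a nucleus, giving 5 syllables.
Between /i/ (V1) and /u/ (V2): cluster /wzs/ — the longest permitted-onset suffix is /s/; onset = /s/, preceding coda = /wz/.
Between /u/ (V2) and /o/ (V3): /fb/ splits as /f/ + /b/ (/b/ is the longest suffix that is a licit onset).
Between /o/ (V3) and /o/ (V4): /bsr/ splits as /b/ + /sr/ (/sr/ is the longest suffix that is a licit onset).
Between /o/ (V4) and /o/ (V5): /sw/ — entire cluster is a permitted onset → onset /sw/, coda ∅.
Putting it together: niwz.suf.bob.sro.swon.
Classifying each syllable: /niwz/ (closed), /suf/ (closed), /bob/ (closed), /sro/ (open), /swon/ (closed).
Open syllables: 1.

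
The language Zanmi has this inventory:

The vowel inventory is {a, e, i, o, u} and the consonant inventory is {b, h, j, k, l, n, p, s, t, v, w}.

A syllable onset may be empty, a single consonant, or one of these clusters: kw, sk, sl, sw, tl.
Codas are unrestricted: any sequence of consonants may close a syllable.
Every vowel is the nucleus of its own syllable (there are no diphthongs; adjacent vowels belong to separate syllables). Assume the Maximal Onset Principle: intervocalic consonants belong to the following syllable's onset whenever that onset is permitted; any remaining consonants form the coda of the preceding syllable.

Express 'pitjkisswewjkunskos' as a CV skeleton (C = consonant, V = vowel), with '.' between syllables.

CVCC.CVC.CCVCC.CVC.CCVC

Nuclei (vowels): i, i, e, u, o → 5 syllables.
σ1/σ2 boundary: /tjk/; trying suffixes from longest down, /k/ is the first permitted one, so coda /tj/ | onset /k/.
σ2/σ3 boundary: /ssw/ splits as /s/ + /sw/ (/sw/ is the longest suffix that is a licit onset).
σ3/σ4 boundary: /wjk/ splits as /wj/ + /k/ (/k/ is the longest suffix that is a licit onset).
σ4/σ5 boundary: /nsk/; trying suffixes from longest down, /sk/ is the first permitted one, so coda /n/ | onset /sk/.
Syllabification: pitj.kis.swewj.kun.skos.
Mapping each syllable to C/V: /pitj/ → CVCC, /kis/ → CVC, /swewj/ → CCVCC, /kun/ → CVC, /skos/ → CCVC.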